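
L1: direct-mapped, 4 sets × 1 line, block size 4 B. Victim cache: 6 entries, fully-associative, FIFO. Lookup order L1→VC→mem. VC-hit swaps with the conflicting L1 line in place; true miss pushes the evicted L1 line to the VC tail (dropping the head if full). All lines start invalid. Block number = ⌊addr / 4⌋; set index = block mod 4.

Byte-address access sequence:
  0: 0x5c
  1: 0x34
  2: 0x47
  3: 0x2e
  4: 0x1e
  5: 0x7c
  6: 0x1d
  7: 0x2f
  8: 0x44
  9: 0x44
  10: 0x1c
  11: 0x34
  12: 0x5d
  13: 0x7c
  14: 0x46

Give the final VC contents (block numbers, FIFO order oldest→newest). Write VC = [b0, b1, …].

  [0] addr=0x5c blk=23 s=3: MISS | VC []
  [1] addr=0x34 blk=13 s=1: MISS | VC []
  [2] addr=0x47 blk=17 s=1: MISS | VC [13]
  [3] addr=0x2e blk=11 s=3: MISS | VC [13, 23]
  [4] addr=0x1e blk=7 s=3: MISS | VC [13, 23, 11]
  [5] addr=0x7c blk=31 s=3: MISS | VC [13, 23, 11, 7]
  [6] addr=0x1d blk=7 s=3: VC-HIT | VC [13, 23, 11, 31]
  [7] addr=0x2f blk=11 s=3: VC-HIT | VC [13, 23, 7, 31]
  [8] addr=0x44 blk=17 s=1: L1-HIT | VC [13, 23, 7, 31]
  [9] addr=0x44 blk=17 s=1: L1-HIT | VC [13, 23, 7, 31]
  [10] addr=0x1c blk=7 s=3: VC-HIT | VC [13, 23, 11, 31]
  [11] addr=0x34 blk=13 s=1: VC-HIT | VC [17, 23, 11, 31]
  [12] addr=0x5d blk=23 s=3: VC-HIT | VC [17, 7, 11, 31]
  [13] addr=0x7c blk=31 s=3: VC-HIT | VC [17, 7, 11, 23]
  [14] addr=0x46 blk=17 s=1: VC-HIT | VC [13, 7, 11, 23]

VC = [13, 7, 11, 23]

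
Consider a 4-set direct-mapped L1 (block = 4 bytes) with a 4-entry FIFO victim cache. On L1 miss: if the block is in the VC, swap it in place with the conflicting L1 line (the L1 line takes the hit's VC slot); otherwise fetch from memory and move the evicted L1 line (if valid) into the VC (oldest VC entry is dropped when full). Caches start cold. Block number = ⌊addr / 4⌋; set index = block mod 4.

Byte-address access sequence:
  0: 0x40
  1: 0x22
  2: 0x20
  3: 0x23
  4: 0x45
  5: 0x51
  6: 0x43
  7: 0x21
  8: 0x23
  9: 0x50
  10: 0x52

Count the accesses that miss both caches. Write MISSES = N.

MISSES = 4

  [0] addr=0x40 blk=16 s=0: MISS | VC []
  [1] addr=0x22 blk=8 s=0: MISS | VC [16]
  [2] addr=0x20 blk=8 s=0: L1-HIT | VC [16]
  [3] addr=0x23 blk=8 s=0: L1-HIT | VC [16]
  [4] addr=0x45 blk=17 s=1: MISS | VC [16]
  [5] addr=0x51 blk=20 s=0: MISS | VC [16, 8]
  [6] addr=0x43 blk=16 s=0: VC-HIT | VC [20, 8]
  [7] addr=0x21 blk=8 s=0: VC-HIT | VC [20, 16]
  [8] addr=0x23 blk=8 s=0: L1-HIT | VC [20, 16]
  [9] addr=0x50 blk=20 s=0: VC-HIT | VC [8, 16]
  [10] addr=0x52 blk=20 s=0: L1-HIT | VC [8, 16]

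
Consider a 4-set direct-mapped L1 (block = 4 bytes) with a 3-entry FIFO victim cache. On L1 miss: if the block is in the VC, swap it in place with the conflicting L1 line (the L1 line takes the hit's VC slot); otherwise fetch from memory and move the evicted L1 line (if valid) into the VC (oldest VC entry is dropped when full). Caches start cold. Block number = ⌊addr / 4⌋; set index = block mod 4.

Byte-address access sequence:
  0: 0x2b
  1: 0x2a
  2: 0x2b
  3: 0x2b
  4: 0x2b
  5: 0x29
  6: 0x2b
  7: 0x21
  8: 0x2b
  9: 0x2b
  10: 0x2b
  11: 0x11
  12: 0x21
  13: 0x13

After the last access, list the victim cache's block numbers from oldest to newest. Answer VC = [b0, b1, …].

VC = [8]

  [0] addr=0x2b blk=10 s=2: MISS | VC []
  [1] addr=0x2a blk=10 s=2: L1-HIT | VC []
  [2] addr=0x2b blk=10 s=2: L1-HIT | VC []
  [3] addr=0x2b blk=10 s=2: L1-HIT | VC []
  [4] addr=0x2b blk=10 s=2: L1-HIT | VC []
  [5] addr=0x29 blk=10 s=2: L1-HIT | VC []
  [6] addr=0x2b blk=10 s=2: L1-HIT | VC []
  [7] addr=0x21 blk=8 s=0: MISS | VC []
  [8] addr=0x2b blk=10 s=2: L1-HIT | VC []
  [9] addr=0x2b blk=10 s=2: L1-HIT | VC []
  [10] addr=0x2b blk=10 s=2: L1-HIT | VC []
  [11] addr=0x11 blk=4 s=0: MISS | VC [8]
  [12] addr=0x21 blk=8 s=0: VC-HIT | VC [4]
  [13] addr=0x13 blk=4 s=0: VC-HIT | VC [8]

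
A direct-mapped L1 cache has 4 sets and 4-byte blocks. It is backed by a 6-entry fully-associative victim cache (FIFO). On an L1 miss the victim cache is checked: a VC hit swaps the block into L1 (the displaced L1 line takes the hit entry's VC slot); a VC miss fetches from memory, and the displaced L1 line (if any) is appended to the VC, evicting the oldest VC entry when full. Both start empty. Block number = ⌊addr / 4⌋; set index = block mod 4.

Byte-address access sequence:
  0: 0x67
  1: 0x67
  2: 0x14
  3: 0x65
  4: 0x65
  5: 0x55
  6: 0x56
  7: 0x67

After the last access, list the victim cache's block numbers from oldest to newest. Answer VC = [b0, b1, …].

#0 0x67→b25/s1 MISS; vc=[]
#1 0x67→b25/s1 L1-HIT; vc=[]
#2 0x14→b5/s1 MISS; vc=[25]
#3 0x65→b25/s1 VC-HIT; vc=[5]
#4 0x65→b25/s1 L1-HIT; vc=[5]
#5 0x55→b21/s1 MISS; vc=[5,25]
#6 0x56→b21/s1 L1-HIT; vc=[5,25]
#7 0x67→b25/s1 VC-HIT; vc=[5,21]

VC = [5, 21]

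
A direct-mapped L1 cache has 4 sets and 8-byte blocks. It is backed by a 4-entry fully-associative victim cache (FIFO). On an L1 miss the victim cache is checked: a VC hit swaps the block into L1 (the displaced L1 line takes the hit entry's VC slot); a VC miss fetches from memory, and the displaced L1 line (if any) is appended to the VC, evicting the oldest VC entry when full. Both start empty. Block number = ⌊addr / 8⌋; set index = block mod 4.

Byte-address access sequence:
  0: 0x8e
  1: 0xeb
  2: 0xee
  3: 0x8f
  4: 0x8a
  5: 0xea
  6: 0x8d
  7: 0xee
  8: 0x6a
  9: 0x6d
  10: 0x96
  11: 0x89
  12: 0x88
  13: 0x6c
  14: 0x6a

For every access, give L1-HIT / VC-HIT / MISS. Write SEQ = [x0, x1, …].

  [0] addr=0x8e blk=17 s=1: MISS | VC []
  [1] addr=0xeb blk=29 s=1: MISS | VC [17]
  [2] addr=0xee blk=29 s=1: L1-HIT | VC [17]
  [3] addr=0x8f blk=17 s=1: VC-HIT | VC [29]
  [4] addr=0x8a blk=17 s=1: L1-HIT | VC [29]
  [5] addr=0xea blk=29 s=1: VC-HIT | VC [17]
  [6] addr=0x8d blk=17 s=1: VC-HIT | VC [29]
  [7] addr=0xee blk=29 s=1: VC-HIT | VC [17]
  [8] addr=0x6a blk=13 s=1: MISS | VC [17, 29]
  [9] addr=0x6d blk=13 s=1: L1-HIT | VC [17, 29]
  [10] addr=0x96 blk=18 s=2: MISS | VC [17, 29]
  [11] addr=0x89 blk=17 s=1: VC-HIT | VC [13, 29]
  [12] addr=0x88 blk=17 s=1: L1-HIT | VC [13, 29]
  [13] addr=0x6c blk=13 s=1: VC-HIT | VC [17, 29]
  [14] addr=0x6a blk=13 s=1: L1-HIT | VC [17, 29]

SEQ = [MISS, MISS, L1-HIT, VC-HIT, L1-HIT, VC-HIT, VC-HIT, VC-HIT, MISS, L1-HIT, MISS, VC-HIT, L1-HIT, VC-HIT, L1-HIT]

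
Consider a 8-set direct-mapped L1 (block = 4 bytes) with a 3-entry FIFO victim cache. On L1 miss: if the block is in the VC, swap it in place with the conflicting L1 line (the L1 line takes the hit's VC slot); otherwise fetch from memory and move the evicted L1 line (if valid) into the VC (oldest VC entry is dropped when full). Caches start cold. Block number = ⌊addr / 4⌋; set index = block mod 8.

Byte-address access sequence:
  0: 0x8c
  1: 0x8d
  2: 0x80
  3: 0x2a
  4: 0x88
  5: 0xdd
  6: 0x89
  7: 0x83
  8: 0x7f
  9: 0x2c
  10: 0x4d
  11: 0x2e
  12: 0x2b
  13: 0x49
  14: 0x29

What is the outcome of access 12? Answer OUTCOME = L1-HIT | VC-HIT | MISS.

#0 0x8c→b35/s3 MISS; vc=[]
#1 0x8d→b35/s3 L1-HIT; vc=[]
#2 0x80→b32/s0 MISS; vc=[]
#3 0x2a→b10/s2 MISS; vc=[]
#4 0x88→b34/s2 MISS; vc=[10]
#5 0xdd→b55/s7 MISS; vc=[10]
#6 0x89→b34/s2 L1-HIT; vc=[10]
#7 0x83→b32/s0 L1-HIT; vc=[10]
#8 0x7f→b31/s7 MISS; vc=[10,55]
#9 0x2c→b11/s3 MISS; vc=[10,55,35]
#10 0x4d→b19/s3 MISS; vc=[55,35,11]
#11 0x2e→b11/s3 VC-HIT; vc=[55,35,19]
#12 0x2b→b10/s2 MISS; vc=[35,19,34]
#13 0x49→b18/s2 MISS; vc=[19,34,10]
#14 0x29→b10/s2 VC-HIT; vc=[19,34,18]

OUTCOME = MISS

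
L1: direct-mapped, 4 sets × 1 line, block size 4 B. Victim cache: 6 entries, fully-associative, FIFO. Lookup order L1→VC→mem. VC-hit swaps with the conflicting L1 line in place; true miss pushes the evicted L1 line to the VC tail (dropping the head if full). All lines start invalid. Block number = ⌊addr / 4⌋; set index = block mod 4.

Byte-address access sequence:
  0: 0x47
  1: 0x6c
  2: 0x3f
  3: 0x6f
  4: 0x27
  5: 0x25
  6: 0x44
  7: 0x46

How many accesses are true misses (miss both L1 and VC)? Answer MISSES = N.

0: 0x47 (blk 17, set 1) → MISS  vc=[]
1: 0x6c (blk 27, set 3) → MISS  vc=[]
2: 0x3f (blk 15, set 3) → MISS  vc=[27]
3: 0x6f (blk 27, set 3) → VC-HIT  vc=[15]
4: 0x27 (blk 9, set 1) → MISS  vc=[15, 17]
5: 0x25 (blk 9, set 1) → L1-HIT  vc=[15, 17]
6: 0x44 (blk 17, set 1) → VC-HIT  vc=[15, 9]
7: 0x46 (blk 17, set 1) → L1-HIT  vc=[15, 9]

MISSES = 4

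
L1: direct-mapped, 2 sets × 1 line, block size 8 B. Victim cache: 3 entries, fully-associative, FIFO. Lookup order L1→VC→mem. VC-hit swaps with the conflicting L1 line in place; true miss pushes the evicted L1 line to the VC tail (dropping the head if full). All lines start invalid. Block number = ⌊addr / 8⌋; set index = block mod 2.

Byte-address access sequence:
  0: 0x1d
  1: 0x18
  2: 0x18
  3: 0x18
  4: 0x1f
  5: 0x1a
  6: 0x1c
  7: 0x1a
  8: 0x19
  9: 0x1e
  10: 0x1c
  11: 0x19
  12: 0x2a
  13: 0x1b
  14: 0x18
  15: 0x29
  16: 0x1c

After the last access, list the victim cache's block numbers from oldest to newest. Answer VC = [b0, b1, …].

#0 0x1d→b3/s1 MISS; vc=[]
#1 0x18→b3/s1 L1-HIT; vc=[]
#2 0x18→b3/s1 L1-HIT; vc=[]
#3 0x18→b3/s1 L1-HIT; vc=[]
#4 0x1f→b3/s1 L1-HIT; vc=[]
#5 0x1a→b3/s1 L1-HIT; vc=[]
#6 0x1c→b3/s1 L1-HIT; vc=[]
#7 0x1a→b3/s1 L1-HIT; vc=[]
#8 0x19→b3/s1 L1-HIT; vc=[]
#9 0x1e→b3/s1 L1-HIT; vc=[]
#10 0x1c→b3/s1 L1-HIT; vc=[]
#11 0x19→b3/s1 L1-HIT; vc=[]
#12 0x2a→b5/s1 MISS; vc=[3]
#13 0x1b→b3/s1 VC-HIT; vc=[5]
#14 0x18→b3/s1 L1-HIT; vc=[5]
#15 0x29→b5/s1 VC-HIT; vc=[3]
#16 0x1c→b3/s1 VC-HIT; vc=[5]

VC = [5]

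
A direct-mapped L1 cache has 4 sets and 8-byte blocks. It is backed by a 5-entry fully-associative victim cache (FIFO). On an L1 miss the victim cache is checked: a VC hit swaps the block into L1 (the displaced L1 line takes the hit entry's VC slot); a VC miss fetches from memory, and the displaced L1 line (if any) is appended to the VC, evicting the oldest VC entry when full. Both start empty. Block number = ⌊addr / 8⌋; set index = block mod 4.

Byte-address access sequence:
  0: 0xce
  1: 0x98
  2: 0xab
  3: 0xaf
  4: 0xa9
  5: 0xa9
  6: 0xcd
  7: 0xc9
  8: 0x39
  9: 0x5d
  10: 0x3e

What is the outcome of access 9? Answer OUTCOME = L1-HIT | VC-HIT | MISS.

0: 0xce (blk 25, set 1) → MISS  vc=[]
1: 0x98 (blk 19, set 3) → MISS  vc=[]
2: 0xab (blk 21, set 1) → MISS  vc=[25]
3: 0xaf (blk 21, set 1) → L1-HIT  vc=[25]
4: 0xa9 (blk 21, set 1) → L1-HIT  vc=[25]
5: 0xa9 (blk 21, set 1) → L1-HIT  vc=[25]
6: 0xcd (blk 25, set 1) → VC-HIT  vc=[21]
7: 0xc9 (blk 25, set 1) → L1-HIT  vc=[21]
8: 0x39 (blk 7, set 3) → MISS  vc=[21, 19]
9: 0x5d (blk 11, set 3) → MISS  vc=[21, 19, 7]
10: 0x3e (blk 7, set 3) → VC-HIT  vc=[21, 19, 11]

OUTCOME = MISS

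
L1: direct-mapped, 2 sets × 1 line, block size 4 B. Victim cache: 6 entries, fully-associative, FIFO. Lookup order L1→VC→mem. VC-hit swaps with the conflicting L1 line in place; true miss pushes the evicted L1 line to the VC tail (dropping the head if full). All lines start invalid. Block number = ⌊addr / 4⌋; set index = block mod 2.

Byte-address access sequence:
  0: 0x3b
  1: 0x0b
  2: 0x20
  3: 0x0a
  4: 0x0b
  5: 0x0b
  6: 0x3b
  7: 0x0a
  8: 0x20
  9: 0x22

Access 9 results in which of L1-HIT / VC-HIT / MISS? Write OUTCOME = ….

  [0] addr=0x3b blk=14 s=0: MISS | VC []
  [1] addr=0xb blk=2 s=0: MISS | VC [14]
  [2] addr=0x20 blk=8 s=0: MISS | VC [14, 2]
  [3] addr=0xa blk=2 s=0: VC-HIT | VC [14, 8]
  [4] addr=0xb blk=2 s=0: L1-HIT | VC [14, 8]
  [5] addr=0xb blk=2 s=0: L1-HIT | VC [14, 8]
  [6] addr=0x3b blk=14 s=0: VC-HIT | VC [2, 8]
  [7] addr=0xa blk=2 s=0: VC-HIT | VC [14, 8]
  [8] addr=0x20 blk=8 s=0: VC-HIT | VC [14, 2]
  [9] addr=0x22 blk=8 s=0: L1-HIT | VC [14, 2]

OUTCOME = L1-HIT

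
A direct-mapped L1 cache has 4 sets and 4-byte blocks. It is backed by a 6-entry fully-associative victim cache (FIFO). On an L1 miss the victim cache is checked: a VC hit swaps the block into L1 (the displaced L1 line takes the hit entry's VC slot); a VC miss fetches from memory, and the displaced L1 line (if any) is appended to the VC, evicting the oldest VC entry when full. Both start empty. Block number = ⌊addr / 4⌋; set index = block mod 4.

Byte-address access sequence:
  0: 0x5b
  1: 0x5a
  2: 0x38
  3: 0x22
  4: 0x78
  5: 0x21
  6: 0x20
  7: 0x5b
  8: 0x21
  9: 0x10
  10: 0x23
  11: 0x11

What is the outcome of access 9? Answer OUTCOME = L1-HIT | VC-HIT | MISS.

#0 0x5b→b22/s2 MISS; vc=[]
#1 0x5a→b22/s2 L1-HIT; vc=[]
#2 0x38→b14/s2 MISS; vc=[22]
#3 0x22→b8/s0 MISS; vc=[22]
#4 0x78→b30/s2 MISS; vc=[22,14]
#5 0x21→b8/s0 L1-HIT; vc=[22,14]
#6 0x20→b8/s0 L1-HIT; vc=[22,14]
#7 0x5b→b22/s2 VC-HIT; vc=[30,14]
#8 0x21→b8/s0 L1-HIT; vc=[30,14]
#9 0x10→b4/s0 MISS; vc=[30,14,8]
#10 0x23→b8/s0 VC-HIT; vc=[30,14,4]
#11 0x11→b4/s0 VC-HIT; vc=[30,14,8]

OUTCOME = MISS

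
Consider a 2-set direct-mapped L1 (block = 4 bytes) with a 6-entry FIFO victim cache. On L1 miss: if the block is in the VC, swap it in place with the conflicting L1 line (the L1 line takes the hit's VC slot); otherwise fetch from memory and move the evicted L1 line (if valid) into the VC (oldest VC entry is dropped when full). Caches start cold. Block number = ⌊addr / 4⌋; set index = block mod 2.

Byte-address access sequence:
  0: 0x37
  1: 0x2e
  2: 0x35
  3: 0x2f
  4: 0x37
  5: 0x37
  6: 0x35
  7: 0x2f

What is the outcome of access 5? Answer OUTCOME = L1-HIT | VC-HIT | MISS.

  [0] addr=0x37 blk=13 s=1: MISS | VC []
  [1] addr=0x2e blk=11 s=1: MISS | VC [13]
  [2] addr=0x35 blk=13 s=1: VC-HIT | VC [11]
  [3] addr=0x2f blk=11 s=1: VC-HIT | VC [13]
  [4] addr=0x37 blk=13 s=1: VC-HIT | VC [11]
  [5] addr=0x37 blk=13 s=1: L1-HIT | VC [11]
  [6] addr=0x35 blk=13 s=1: L1-HIT | VC [11]
  [7] addr=0x2f blk=11 s=1: VC-HIT | VC [13]

OUTCOME = L1-HIT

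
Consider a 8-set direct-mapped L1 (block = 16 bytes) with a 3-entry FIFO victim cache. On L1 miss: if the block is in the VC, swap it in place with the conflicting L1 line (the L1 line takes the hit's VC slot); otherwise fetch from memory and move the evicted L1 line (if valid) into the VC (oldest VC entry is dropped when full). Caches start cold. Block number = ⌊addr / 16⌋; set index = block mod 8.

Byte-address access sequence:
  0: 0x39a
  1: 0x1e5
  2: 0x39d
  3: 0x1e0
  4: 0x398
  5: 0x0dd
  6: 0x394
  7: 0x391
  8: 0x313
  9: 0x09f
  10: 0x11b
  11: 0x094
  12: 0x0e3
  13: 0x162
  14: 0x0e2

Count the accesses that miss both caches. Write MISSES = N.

MISSES = 8

0: 0x39a (blk 57, set 1) → MISS  vc=[]
1: 0x1e5 (blk 30, set 6) → MISS  vc=[]
2: 0x39d (blk 57, set 1) → L1-HIT  vc=[]
3: 0x1e0 (blk 30, set 6) → L1-HIT  vc=[]
4: 0x398 (blk 57, set 1) → L1-HIT  vc=[]
5: 0xdd (blk 13, set 5) → MISS  vc=[]
6: 0x394 (blk 57, set 1) → L1-HIT  vc=[]
7: 0x391 (blk 57, set 1) → L1-HIT  vc=[]
8: 0x313 (blk 49, set 1) → MISS  vc=[57]
9: 0x9f (blk 9, set 1) → MISS  vc=[57, 49]
10: 0x11b (blk 17, set 1) → MISS  vc=[57, 49, 9]
11: 0x94 (blk 9, set 1) → VC-HIT  vc=[57, 49, 17]
12: 0xe3 (blk 14, set 6) → MISS  vc=[49, 17, 30]
13: 0x162 (blk 22, set 6) → MISS  vc=[17, 30, 14]
14: 0xe2 (blk 14, set 6) → VC-HIT  vc=[17, 30, 22]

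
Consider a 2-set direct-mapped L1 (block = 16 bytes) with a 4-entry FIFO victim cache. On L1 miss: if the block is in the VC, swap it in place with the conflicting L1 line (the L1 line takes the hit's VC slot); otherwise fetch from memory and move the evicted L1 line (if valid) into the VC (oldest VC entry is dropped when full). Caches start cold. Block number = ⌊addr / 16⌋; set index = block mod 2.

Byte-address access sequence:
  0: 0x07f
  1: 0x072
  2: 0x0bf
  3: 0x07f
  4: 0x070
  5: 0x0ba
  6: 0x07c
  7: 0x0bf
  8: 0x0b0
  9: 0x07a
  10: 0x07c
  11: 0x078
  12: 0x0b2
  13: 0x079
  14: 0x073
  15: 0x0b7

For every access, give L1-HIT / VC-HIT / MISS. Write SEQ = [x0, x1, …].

#0 0x7f→b7/s1 MISS; vc=[]
#1 0x72→b7/s1 L1-HIT; vc=[]
#2 0xbf→b11/s1 MISS; vc=[7]
#3 0x7f→b7/s1 VC-HIT; vc=[11]
#4 0x70→b7/s1 L1-HIT; vc=[11]
#5 0xba→b11/s1 VC-HIT; vc=[7]
#6 0x7c→b7/s1 VC-HIT; vc=[11]
#7 0xbf→b11/s1 VC-HIT; vc=[7]
#8 0xb0→b11/s1 L1-HIT; vc=[7]
#9 0x7a→b7/s1 VC-HIT; vc=[11]
#10 0x7c→b7/s1 L1-HIT; vc=[11]
#11 0x78→b7/s1 L1-HIT; vc=[11]
#12 0xb2→b11/s1 VC-HIT; vc=[7]
#13 0x79→b7/s1 VC-HIT; vc=[11]
#14 0x73→b7/s1 L1-HIT; vc=[11]
#15 0xb7→b11/s1 VC-HIT; vc=[7]

SEQ = [MISS, L1-HIT, MISS, VC-HIT, L1-HIT, VC-HIT, VC-HIT, VC-HIT, L1-HIT, VC-HIT, L1-HIT, L1-HIT, VC-HIT, VC-HIT, L1-HIT, VC-HIT]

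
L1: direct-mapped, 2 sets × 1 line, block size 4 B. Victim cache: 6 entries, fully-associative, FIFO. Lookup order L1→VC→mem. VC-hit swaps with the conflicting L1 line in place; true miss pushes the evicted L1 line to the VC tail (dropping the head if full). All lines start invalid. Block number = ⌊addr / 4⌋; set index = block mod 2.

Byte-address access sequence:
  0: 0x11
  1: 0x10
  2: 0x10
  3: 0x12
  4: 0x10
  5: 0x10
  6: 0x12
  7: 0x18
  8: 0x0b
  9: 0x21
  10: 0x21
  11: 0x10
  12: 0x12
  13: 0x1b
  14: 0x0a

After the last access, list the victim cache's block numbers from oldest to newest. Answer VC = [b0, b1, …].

  [0] addr=0x11 blk=4 s=0: MISS | VC []
  [1] addr=0x10 blk=4 s=0: L1-HIT | VC []
  [2] addr=0x10 blk=4 s=0: L1-HIT | VC []
  [3] addr=0x12 blk=4 s=0: L1-HIT | VC []
  [4] addr=0x10 blk=4 s=0: L1-HIT | VC []
  [5] addr=0x10 blk=4 s=0: L1-HIT | VC []
  [6] addr=0x12 blk=4 s=0: L1-HIT | VC []
  [7] addr=0x18 blk=6 s=0: MISS | VC [4]
  [8] addr=0xb blk=2 s=0: MISS | VC [4, 6]
  [9] addr=0x21 blk=8 s=0: MISS | VC [4, 6, 2]
  [10] addr=0x21 blk=8 s=0: L1-HIT | VC [4, 6, 2]
  [11] addr=0x10 blk=4 s=0: VC-HIT | VC [8, 6, 2]
  [12] addr=0x12 blk=4 s=0: L1-HIT | VC [8, 6, 2]
  [13] addr=0x1b blk=6 s=0: VC-HIT | VC [8, 4, 2]
  [14] addr=0xa blk=2 s=0: VC-HIT | VC [8, 4, 6]

VC = [8, 4, 6]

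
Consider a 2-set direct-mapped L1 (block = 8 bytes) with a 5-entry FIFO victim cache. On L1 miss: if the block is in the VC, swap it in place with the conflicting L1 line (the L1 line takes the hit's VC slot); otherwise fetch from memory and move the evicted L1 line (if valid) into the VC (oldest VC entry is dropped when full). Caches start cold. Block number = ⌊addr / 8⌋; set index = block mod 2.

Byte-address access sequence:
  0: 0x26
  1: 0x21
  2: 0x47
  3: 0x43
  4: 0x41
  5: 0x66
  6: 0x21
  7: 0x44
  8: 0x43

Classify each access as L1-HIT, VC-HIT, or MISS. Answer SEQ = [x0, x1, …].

  [0] addr=0x26 blk=4 s=0: MISS | VC []
  [1] addr=0x21 blk=4 s=0: L1-HIT | VC []
  [2] addr=0x47 blk=8 s=0: MISS | VC [4]
  [3] addr=0x43 blk=8 s=0: L1-HIT | VC [4]
  [4] addr=0x41 blk=8 s=0: L1-HIT | VC [4]
  [5] addr=0x66 blk=12 s=0: MISS | VC [4, 8]
  [6] addr=0x21 blk=4 s=0: VC-HIT | VC [12, 8]
  [7] addr=0x44 blk=8 s=0: VC-HIT | VC [12, 4]
  [8] addr=0x43 blk=8 s=0: L1-HIT | VC [12, 4]

SEQ = [MISS, L1-HIT, MISS, L1-HIT, L1-HIT, MISS, VC-HIT, VC-HIT, L1-HIT]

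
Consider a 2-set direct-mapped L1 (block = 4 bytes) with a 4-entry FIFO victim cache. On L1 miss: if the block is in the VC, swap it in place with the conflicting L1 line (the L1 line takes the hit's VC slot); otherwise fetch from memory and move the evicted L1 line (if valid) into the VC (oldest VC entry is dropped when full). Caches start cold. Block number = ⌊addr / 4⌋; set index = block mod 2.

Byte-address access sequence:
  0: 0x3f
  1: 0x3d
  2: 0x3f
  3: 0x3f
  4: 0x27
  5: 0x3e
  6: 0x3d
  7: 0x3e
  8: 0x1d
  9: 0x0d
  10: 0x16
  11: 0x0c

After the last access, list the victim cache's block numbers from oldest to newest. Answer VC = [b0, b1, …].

#0 0x3f→b15/s1 MISS; vc=[]
#1 0x3d→b15/s1 L1-HIT; vc=[]
#2 0x3f→b15/s1 L1-HIT; vc=[]
#3 0x3f→b15/s1 L1-HIT; vc=[]
#4 0x27→b9/s1 MISS; vc=[15]
#5 0x3e→b15/s1 VC-HIT; vc=[9]
#6 0x3d→b15/s1 L1-HIT; vc=[9]
#7 0x3e→b15/s1 L1-HIT; vc=[9]
#8 0x1d→b7/s1 MISS; vc=[9,15]
#9 0xd→b3/s1 MISS; vc=[9,15,7]
#10 0x16→b5/s1 MISS; vc=[9,15,7,3]
#11 0xc→b3/s1 VC-HIT; vc=[9,15,7,5]

VC = [9, 15, 7, 5]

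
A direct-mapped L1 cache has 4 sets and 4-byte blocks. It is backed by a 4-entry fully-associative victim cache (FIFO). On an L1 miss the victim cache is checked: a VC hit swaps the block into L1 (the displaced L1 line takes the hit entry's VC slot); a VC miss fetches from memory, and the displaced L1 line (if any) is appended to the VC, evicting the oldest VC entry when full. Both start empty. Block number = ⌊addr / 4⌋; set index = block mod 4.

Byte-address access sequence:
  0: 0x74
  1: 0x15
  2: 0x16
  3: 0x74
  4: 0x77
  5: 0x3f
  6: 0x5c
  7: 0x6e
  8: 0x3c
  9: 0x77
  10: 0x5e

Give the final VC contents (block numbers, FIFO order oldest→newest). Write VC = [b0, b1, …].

0: 0x74 (blk 29, set 1) → MISS  vc=[]
1: 0x15 (blk 5, set 1) → MISS  vc=[29]
2: 0x16 (blk 5, set 1) → L1-HIT  vc=[29]
3: 0x74 (blk 29, set 1) → VC-HIT  vc=[5]
4: 0x77 (blk 29, set 1) → L1-HIT  vc=[5]
5: 0x3f (blk 15, set 3) → MISS  vc=[5]
6: 0x5c (blk 23, set 3) → MISS  vc=[5, 15]
7: 0x6e (blk 27, set 3) → MISS  vc=[5, 15, 23]
8: 0x3c (blk 15, set 3) → VC-HIT  vc=[5, 27, 23]
9: 0x77 (blk 29, set 1) → L1-HIT  vc=[5, 27, 23]
10: 0x5e (blk 23, set 3) → VC-HIT  vc=[5, 27, 15]

VC = [5, 27, 15]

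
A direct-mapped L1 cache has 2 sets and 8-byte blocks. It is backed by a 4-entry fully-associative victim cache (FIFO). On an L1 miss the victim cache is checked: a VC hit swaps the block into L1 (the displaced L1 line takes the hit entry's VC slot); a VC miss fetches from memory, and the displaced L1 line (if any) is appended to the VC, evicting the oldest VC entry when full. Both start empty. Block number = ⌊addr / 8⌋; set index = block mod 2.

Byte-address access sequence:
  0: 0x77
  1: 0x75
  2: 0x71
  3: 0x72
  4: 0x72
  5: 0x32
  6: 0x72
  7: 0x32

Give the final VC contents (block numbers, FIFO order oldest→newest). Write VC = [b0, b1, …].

#0 0x77→b14/s0 MISS; vc=[]
#1 0x75→b14/s0 L1-HIT; vc=[]
#2 0x71→b14/s0 L1-HIT; vc=[]
#3 0x72→b14/s0 L1-HIT; vc=[]
#4 0x72→b14/s0 L1-HIT; vc=[]
#5 0x32→b6/s0 MISS; vc=[14]
#6 0x72→b14/s0 VC-HIT; vc=[6]
#7 0x32→b6/s0 VC-HIT; vc=[14]

VC = [14]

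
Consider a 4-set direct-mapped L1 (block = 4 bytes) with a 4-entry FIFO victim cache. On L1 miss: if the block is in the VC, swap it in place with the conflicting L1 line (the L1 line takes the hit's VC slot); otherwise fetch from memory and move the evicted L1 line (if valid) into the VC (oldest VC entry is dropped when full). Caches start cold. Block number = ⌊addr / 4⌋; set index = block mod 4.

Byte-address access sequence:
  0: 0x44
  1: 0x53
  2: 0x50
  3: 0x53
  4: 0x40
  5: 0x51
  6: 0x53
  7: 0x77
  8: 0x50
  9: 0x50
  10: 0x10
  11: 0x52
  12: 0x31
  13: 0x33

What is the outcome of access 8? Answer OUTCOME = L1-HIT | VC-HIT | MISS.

  [0] addr=0x44 blk=17 s=1: MISS | VC []
  [1] addr=0x53 blk=20 s=0: MISS | VC []
  [2] addr=0x50 blk=20 s=0: L1-HIT | VC []
  [3] addr=0x53 blk=20 s=0: L1-HIT | VC []
  [4] addr=0x40 blk=16 s=0: MISS | VC [20]
  [5] addr=0x51 blk=20 s=0: VC-HIT | VC [16]
  [6] addr=0x53 blk=20 s=0: L1-HIT | VC [16]
  [7] addr=0x77 blk=29 s=1: MISS | VC [16, 17]
  [8] addr=0x50 blk=20 s=0: L1-HIT | VC [16, 17]
  [9] addr=0x50 blk=20 s=0: L1-HIT | VC [16, 17]
  [10] addr=0x10 blk=4 s=0: MISS | VC [16, 17, 20]
  [11] addr=0x52 blk=20 s=0: VC-HIT | VC [16, 17, 4]
  [12] addr=0x31 blk=12 s=0: MISS | VC [16, 17, 4, 20]
  [13] addr=0x33 blk=12 s=0: L1-HIT | VC [16, 17, 4, 20]

OUTCOME = L1-HIT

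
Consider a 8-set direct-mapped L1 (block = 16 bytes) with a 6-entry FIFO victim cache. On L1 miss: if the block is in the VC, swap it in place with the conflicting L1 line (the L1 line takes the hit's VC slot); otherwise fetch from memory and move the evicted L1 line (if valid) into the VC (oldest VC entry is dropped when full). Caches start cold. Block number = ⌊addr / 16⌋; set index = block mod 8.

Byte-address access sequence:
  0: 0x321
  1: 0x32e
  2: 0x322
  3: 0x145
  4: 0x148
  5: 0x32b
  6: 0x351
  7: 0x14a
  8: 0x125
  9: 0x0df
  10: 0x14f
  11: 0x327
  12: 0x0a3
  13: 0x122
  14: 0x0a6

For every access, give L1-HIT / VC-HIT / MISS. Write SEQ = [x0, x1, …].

SEQ = [MISS, L1-HIT, L1-HIT, MISS, L1-HIT, L1-HIT, MISS, L1-HIT, MISS, MISS, L1-HIT, VC-HIT, MISS, VC-HIT, VC-HIT]

0: 0x321 (blk 50, set 2) → MISS  vc=[]
1: 0x32e (blk 50, set 2) → L1-HIT  vc=[]
2: 0x322 (blk 50, set 2) → L1-HIT  vc=[]
3: 0x145 (blk 20, set 4) → MISS  vc=[]
4: 0x148 (blk 20, set 4) → L1-HIT  vc=[]
5: 0x32b (blk 50, set 2) → L1-HIT  vc=[]
6: 0x351 (blk 53, set 5) → MISS  vc=[]
7: 0x14a (blk 20, set 4) → L1-HIT  vc=[]
8: 0x125 (blk 18, set 2) → MISS  vc=[50]
9: 0xdf (blk 13, set 5) → MISS  vc=[50, 53]
10: 0x14f (blk 20, set 4) → L1-HIT  vc=[50, 53]
11: 0x327 (blk 50, set 2) → VC-HIT  vc=[18, 53]
12: 0xa3 (blk 10, set 2) → MISS  vc=[18, 53, 50]
13: 0x122 (blk 18, set 2) → VC-HIT  vc=[10, 53, 50]
14: 0xa6 (blk 10, set 2) → VC-HIT  vc=[18, 53, 50]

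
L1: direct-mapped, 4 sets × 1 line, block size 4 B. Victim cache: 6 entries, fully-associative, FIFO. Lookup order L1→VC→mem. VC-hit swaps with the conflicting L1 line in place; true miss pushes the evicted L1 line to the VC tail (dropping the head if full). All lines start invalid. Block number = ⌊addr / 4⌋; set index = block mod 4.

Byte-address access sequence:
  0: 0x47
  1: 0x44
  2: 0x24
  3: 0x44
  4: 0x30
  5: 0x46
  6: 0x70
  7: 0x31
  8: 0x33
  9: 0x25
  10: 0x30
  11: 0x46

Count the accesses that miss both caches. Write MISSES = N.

0: 0x47 (blk 17, set 1) → MISS  vc=[]
1: 0x44 (blk 17, set 1) → L1-HIT  vc=[]
2: 0x24 (blk 9, set 1) → MISS  vc=[17]
3: 0x44 (blk 17, set 1) → VC-HIT  vc=[9]
4: 0x30 (blk 12, set 0) → MISS  vc=[9]
5: 0x46 (blk 17, set 1) → L1-HIT  vc=[9]
6: 0x70 (blk 28, set 0) → MISS  vc=[9, 12]
7: 0x31 (blk 12, set 0) → VC-HIT  vc=[9, 28]
8: 0x33 (blk 12, set 0) → L1-HIT  vc=[9, 28]
9: 0x25 (blk 9, set 1) → VC-HIT  vc=[17, 28]
10: 0x30 (blk 12, set 0) → L1-HIT  vc=[17, 28]
11: 0x46 (blk 17, set 1) → VC-HIT  vc=[9, 28]

MISSES = 4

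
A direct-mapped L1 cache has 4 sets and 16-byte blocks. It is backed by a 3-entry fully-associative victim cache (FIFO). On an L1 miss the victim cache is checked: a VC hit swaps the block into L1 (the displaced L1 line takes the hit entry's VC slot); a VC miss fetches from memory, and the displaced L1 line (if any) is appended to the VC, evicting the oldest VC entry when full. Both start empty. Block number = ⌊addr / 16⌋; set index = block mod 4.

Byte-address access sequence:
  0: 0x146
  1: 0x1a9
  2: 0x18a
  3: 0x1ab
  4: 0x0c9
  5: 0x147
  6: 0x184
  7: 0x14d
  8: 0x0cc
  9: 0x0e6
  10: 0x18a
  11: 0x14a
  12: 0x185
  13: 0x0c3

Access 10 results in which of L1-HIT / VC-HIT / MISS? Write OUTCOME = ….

OUTCOME = VC-HIT

0: 0x146 (blk 20, set 0) → MISS  vc=[]
1: 0x1a9 (blk 26, set 2) → MISS  vc=[]
2: 0x18a (blk 24, set 0) → MISS  vc=[20]
3: 0x1ab (blk 26, set 2) → L1-HIT  vc=[20]
4: 0xc9 (blk 12, set 0) → MISS  vc=[20, 24]
5: 0x147 (blk 20, set 0) → VC-HIT  vc=[12, 24]
6: 0x184 (blk 24, set 0) → VC-HIT  vc=[12, 20]
7: 0x14d (blk 20, set 0) → VC-HIT  vc=[12, 24]
8: 0xcc (blk 12, set 0) → VC-HIT  vc=[20, 24]
9: 0xe6 (blk 14, set 2) → MISS  vc=[20, 24, 26]
10: 0x18a (blk 24, set 0) → VC-HIT  vc=[20, 12, 26]
11: 0x14a (blk 20, set 0) → VC-HIT  vc=[24, 12, 26]
12: 0x185 (blk 24, set 0) → VC-HIT  vc=[20, 12, 26]
13: 0xc3 (blk 12, set 0) → VC-HIT  vc=[20, 24, 26]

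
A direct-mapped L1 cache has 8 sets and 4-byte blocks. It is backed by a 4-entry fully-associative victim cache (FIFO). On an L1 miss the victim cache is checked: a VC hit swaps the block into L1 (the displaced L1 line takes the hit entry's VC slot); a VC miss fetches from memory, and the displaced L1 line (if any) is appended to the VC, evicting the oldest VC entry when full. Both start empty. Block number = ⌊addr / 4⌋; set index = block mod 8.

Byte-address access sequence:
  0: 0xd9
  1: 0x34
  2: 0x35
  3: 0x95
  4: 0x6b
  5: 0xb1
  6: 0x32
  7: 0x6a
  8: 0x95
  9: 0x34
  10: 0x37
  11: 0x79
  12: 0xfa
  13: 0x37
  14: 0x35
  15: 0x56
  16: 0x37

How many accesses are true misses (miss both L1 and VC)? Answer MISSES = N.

0: 0xd9 (blk 54, set 6) → MISS  vc=[]
1: 0x34 (blk 13, set 5) → MISS  vc=[]
2: 0x35 (blk 13, set 5) → L1-HIT  vc=[]
3: 0x95 (blk 37, set 5) → MISS  vc=[13]
4: 0x6b (blk 26, set 2) → MISS  vc=[13]
5: 0xb1 (blk 44, set 4) → MISS  vc=[13]
6: 0x32 (blk 12, set 4) → MISS  vc=[13, 44]
7: 0x6a (blk 26, set 2) → L1-HIT  vc=[13, 44]
8: 0x95 (blk 37, set 5) → L1-HIT  vc=[13, 44]
9: 0x34 (blk 13, set 5) → VC-HIT  vc=[37, 44]
10: 0x37 (blk 13, set 5) → L1-HIT  vc=[37, 44]
11: 0x79 (blk 30, set 6) → MISS  vc=[37, 44, 54]
12: 0xfa (blk 62, set 6) → MISS  vc=[37, 44, 54, 30]
13: 0x37 (blk 13, set 5) → L1-HIT  vc=[37, 44, 54, 30]
14: 0x35 (blk 13, set 5) → L1-HIT  vc=[37, 44, 54, 30]
15: 0x56 (blk 21, set 5) → MISS  vc=[44, 54, 30, 13]
16: 0x37 (blk 13, set 5) → VC-HIT  vc=[44, 54, 30, 21]

MISSES = 9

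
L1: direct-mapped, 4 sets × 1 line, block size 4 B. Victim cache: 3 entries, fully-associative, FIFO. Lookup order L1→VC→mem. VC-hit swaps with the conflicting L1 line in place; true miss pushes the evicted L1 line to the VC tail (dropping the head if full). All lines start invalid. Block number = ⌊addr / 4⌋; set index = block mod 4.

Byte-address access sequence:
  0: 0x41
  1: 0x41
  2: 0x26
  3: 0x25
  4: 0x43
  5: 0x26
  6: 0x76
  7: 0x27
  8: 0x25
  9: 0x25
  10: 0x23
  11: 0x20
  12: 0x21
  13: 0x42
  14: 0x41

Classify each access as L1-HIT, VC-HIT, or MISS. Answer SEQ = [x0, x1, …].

  [0] addr=0x41 blk=16 s=0: MISS | VC []
  [1] addr=0x41 blk=16 s=0: L1-HIT | VC []
  [2] addr=0x26 blk=9 s=1: MISS | VC []
  [3] addr=0x25 blk=9 s=1: L1-HIT | VC []
  [4] addr=0x43 blk=16 s=0: L1-HIT | VC []
  [5] addr=0x26 blk=9 s=1: L1-HIT | VC []
  [6] addr=0x76 blk=29 s=1: MISS | VC [9]
  [7] addr=0x27 blk=9 s=1: VC-HIT | VC [29]
  [8] addr=0x25 blk=9 s=1: L1-HIT | VC [29]
  [9] addr=0x25 blk=9 s=1: L1-HIT | VC [29]
  [10] addr=0x23 blk=8 s=0: MISS | VC [29, 16]
  [11] addr=0x20 blk=8 s=0: L1-HIT | VC [29, 16]
  [12] addr=0x21 blk=8 s=0: L1-HIT | VC [29, 16]
  [13] addr=0x42 blk=16 s=0: VC-HIT | VC [29, 8]
  [14] addr=0x41 blk=16 s=0: L1-HIT | VC [29, 8]

SEQ = [MISS, L1-HIT, MISS, L1-HIT, L1-HIT, L1-HIT, MISS, VC-HIT, L1-HIT, L1-HIT, MISS, L1-HIT, L1-HIT, VC-HIT, L1-HIT]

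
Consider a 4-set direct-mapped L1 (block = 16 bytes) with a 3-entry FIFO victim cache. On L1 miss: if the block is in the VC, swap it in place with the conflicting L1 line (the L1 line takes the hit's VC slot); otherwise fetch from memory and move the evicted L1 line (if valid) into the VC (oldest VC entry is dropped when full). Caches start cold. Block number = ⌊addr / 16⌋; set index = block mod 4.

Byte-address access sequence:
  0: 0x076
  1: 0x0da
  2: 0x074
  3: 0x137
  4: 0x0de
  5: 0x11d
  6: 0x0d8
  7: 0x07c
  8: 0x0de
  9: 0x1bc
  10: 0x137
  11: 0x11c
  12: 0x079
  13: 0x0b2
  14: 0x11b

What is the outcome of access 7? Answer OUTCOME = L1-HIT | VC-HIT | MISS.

  [0] addr=0x76 blk=7 s=3: MISS | VC []
  [1] addr=0xda blk=13 s=1: MISS | VC []
  [2] addr=0x74 blk=7 s=3: L1-HIT | VC []
  [3] addr=0x137 blk=19 s=3: MISS | VC [7]
  [4] addr=0xde blk=13 s=1: L1-HIT | VC [7]
  [5] addr=0x11d blk=17 s=1: MISS | VC [7, 13]
  [6] addr=0xd8 blk=13 s=1: VC-HIT | VC [7, 17]
  [7] addr=0x7c blk=7 s=3: VC-HIT | VC [19, 17]
  [8] addr=0xde blk=13 s=1: L1-HIT | VC [19, 17]
  [9] addr=0x1bc blk=27 s=3: MISS | VC [19, 17, 7]
  [10] addr=0x137 blk=19 s=3: VC-HIT | VC [27, 17, 7]
  [11] addr=0x11c blk=17 s=1: VC-HIT | VC [27, 13, 7]
  [12] addr=0x79 blk=7 s=3: VC-HIT | VC [27, 13, 19]
  [13] addr=0xb2 blk=11 s=3: MISS | VC [13, 19, 7]
  [14] addr=0x11b blk=17 s=1: L1-HIT | VC [13, 19, 7]

OUTCOME = VC-HIT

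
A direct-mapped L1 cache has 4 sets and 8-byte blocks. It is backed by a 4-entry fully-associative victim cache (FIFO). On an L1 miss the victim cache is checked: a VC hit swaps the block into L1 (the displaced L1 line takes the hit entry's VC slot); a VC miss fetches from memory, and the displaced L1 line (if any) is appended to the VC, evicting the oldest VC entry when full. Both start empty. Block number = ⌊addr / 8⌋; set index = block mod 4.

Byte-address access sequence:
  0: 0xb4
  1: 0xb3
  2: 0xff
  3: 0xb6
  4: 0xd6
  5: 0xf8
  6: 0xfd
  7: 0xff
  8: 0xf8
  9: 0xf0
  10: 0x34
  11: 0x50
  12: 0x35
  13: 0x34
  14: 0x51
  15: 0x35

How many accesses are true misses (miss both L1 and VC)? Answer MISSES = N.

MISSES = 6

#0 0xb4→b22/s2 MISS; vc=[]
#1 0xb3→b22/s2 L1-HIT; vc=[]
#2 0xff→b31/s3 MISS; vc=[]
#3 0xb6→b22/s2 L1-HIT; vc=[]
#4 0xd6→b26/s2 MISS; vc=[22]
#5 0xf8→b31/s3 L1-HIT; vc=[22]
#6 0xfd→b31/s3 L1-HIT; vc=[22]
#7 0xff→b31/s3 L1-HIT; vc=[22]
#8 0xf8→b31/s3 L1-HIT; vc=[22]
#9 0xf0→b30/s2 MISS; vc=[22,26]
#10 0x34→b6/s2 MISS; vc=[22,26,30]
#11 0x50→b10/s2 MISS; vc=[22,26,30,6]
#12 0x35→b6/s2 VC-HIT; vc=[22,26,30,10]
#13 0x34→b6/s2 L1-HIT; vc=[22,26,30,10]
#14 0x51→b10/s2 VC-HIT; vc=[22,26,30,6]
#15 0x35→b6/s2 VC-HIT; vc=[22,26,30,10]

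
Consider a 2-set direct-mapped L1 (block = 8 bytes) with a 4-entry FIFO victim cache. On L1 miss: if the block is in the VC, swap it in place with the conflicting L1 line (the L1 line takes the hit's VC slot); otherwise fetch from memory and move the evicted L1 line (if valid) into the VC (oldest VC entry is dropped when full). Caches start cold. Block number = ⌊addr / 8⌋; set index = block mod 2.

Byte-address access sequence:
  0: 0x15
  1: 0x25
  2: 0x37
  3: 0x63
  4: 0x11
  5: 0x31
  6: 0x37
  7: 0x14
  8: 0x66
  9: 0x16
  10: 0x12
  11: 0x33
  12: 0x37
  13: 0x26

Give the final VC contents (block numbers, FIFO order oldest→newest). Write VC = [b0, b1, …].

VC = [12, 6, 2]

0: 0x15 (blk 2, set 0) → MISS  vc=[]
1: 0x25 (blk 4, set 0) → MISS  vc=[2]
2: 0x37 (blk 6, set 0) → MISS  vc=[2, 4]
3: 0x63 (blk 12, set 0) → MISS  vc=[2, 4, 6]
4: 0x11 (blk 2, set 0) → VC-HIT  vc=[12, 4, 6]
5: 0x31 (blk 6, set 0) → VC-HIT  vc=[12, 4, 2]
6: 0x37 (blk 6, set 0) → L1-HIT  vc=[12, 4, 2]
7: 0x14 (blk 2, set 0) → VC-HIT  vc=[12, 4, 6]
8: 0x66 (blk 12, set 0) → VC-HIT  vc=[2, 4, 6]
9: 0x16 (blk 2, set 0) → VC-HIT  vc=[12, 4, 6]
10: 0x12 (blk 2, set 0) → L1-HIT  vc=[12, 4, 6]
11: 0x33 (blk 6, set 0) → VC-HIT  vc=[12, 4, 2]
12: 0x37 (blk 6, set 0) → L1-HIT  vc=[12, 4, 2]
13: 0x26 (blk 4, set 0) → VC-HIT  vc=[12, 6, 2]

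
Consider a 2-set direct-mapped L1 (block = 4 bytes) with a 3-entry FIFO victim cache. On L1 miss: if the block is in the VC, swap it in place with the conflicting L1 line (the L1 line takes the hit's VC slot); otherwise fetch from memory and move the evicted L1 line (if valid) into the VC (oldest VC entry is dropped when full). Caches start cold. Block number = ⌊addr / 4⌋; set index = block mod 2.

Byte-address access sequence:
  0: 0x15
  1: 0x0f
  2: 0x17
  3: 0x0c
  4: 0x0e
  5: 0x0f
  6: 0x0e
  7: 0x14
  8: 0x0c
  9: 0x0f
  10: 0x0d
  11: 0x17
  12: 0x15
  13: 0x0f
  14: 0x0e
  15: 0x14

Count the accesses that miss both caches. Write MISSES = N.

MISSES = 2

0: 0x15 (blk 5, set 1) → MISS  vc=[]
1: 0xf (blk 3, set 1) → MISS  vc=[5]
2: 0x17 (blk 5, set 1) → VC-HIT  vc=[3]
3: 0xc (blk 3, set 1) → VC-HIT  vc=[5]
4: 0xe (blk 3, set 1) → L1-HIT  vc=[5]
5: 0xf (blk 3, set 1) → L1-HIT  vc=[5]
6: 0xe (blk 3, set 1) → L1-HIT  vc=[5]
7: 0x14 (blk 5, set 1) → VC-HIT  vc=[3]
8: 0xc (blk 3, set 1) → VC-HIT  vc=[5]
9: 0xf (blk 3, set 1) → L1-HIT  vc=[5]
10: 0xd (blk 3, set 1) → L1-HIT  vc=[5]
11: 0x17 (blk 5, set 1) → VC-HIT  vc=[3]
12: 0x15 (blk 5, set 1) → L1-HIT  vc=[3]
13: 0xf (blk 3, set 1) → VC-HIT  vc=[5]
14: 0xe (blk 3, set 1) → L1-HIT  vc=[5]
15: 0x14 (blk 5, set 1) → VC-HIT  vc=[3]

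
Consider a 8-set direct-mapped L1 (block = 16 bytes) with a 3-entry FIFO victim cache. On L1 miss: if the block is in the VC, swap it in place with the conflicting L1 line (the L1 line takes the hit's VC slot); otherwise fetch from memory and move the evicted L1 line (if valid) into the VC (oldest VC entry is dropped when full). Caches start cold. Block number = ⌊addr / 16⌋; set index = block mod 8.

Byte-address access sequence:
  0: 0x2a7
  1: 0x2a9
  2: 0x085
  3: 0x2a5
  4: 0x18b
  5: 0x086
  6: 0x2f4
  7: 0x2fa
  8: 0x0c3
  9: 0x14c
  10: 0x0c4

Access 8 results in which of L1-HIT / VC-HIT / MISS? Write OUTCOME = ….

OUTCOME = MISS

#0 0x2a7→b42/s2 MISS; vc=[]
#1 0x2a9→b42/s2 L1-HIT; vc=[]
#2 0x85→b8/s0 MISS; vc=[]
#3 0x2a5→b42/s2 L1-HIT; vc=[]
#4 0x18b→b24/s0 MISS; vc=[8]
#5 0x86→b8/s0 VC-HIT; vc=[24]
#6 0x2f4→b47/s7 MISS; vc=[24]
#7 0x2fa→b47/s7 L1-HIT; vc=[24]
#8 0xc3→b12/s4 MISS; vc=[24]
#9 0x14c→b20/s4 MISS; vc=[24,12]
#10 0xc4→b12/s4 VC-HIT; vc=[24,20]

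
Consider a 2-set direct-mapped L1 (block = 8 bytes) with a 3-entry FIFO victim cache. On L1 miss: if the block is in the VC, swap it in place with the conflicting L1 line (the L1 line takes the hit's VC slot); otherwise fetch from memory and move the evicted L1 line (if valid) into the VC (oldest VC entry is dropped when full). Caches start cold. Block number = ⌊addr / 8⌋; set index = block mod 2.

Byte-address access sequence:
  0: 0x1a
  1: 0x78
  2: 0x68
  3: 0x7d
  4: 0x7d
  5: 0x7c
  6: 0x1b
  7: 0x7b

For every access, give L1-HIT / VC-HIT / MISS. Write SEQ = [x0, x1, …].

0: 0x1a (blk 3, set 1) → MISS  vc=[]
1: 0x78 (blk 15, set 1) → MISS  vc=[3]
2: 0x68 (blk 13, set 1) → MISS  vc=[3, 15]
3: 0x7d (blk 15, set 1) → VC-HIT  vc=[3, 13]
4: 0x7d (blk 15, set 1) → L1-HIT  vc=[3, 13]
5: 0x7c (blk 15, set 1) → L1-HIT  vc=[3, 13]
6: 0x1b (blk 3, set 1) → VC-HIT  vc=[15, 13]
7: 0x7b (blk 15, set 1) → VC-HIT  vc=[3, 13]

SEQ = [MISS, MISS, MISS, VC-HIT, L1-HIT, L1-HIT, VC-HIT, VC-HIT]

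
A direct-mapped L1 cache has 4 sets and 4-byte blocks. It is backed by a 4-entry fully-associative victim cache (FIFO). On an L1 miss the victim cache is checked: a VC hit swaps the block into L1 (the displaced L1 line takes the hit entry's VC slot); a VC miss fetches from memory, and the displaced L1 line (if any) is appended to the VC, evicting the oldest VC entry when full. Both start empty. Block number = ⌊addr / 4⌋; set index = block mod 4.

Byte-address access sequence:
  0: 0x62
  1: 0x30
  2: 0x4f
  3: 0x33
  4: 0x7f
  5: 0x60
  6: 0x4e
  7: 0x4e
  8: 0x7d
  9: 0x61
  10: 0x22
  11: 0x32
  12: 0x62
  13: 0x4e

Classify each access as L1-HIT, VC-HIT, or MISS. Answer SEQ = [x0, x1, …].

SEQ = [MISS, MISS, MISS, L1-HIT, MISS, VC-HIT, VC-HIT, L1-HIT, VC-HIT, L1-HIT, MISS, VC-HIT, VC-HIT, VC-HIT]

  [0] addr=0x62 blk=24 s=0: MISS | VC []
  [1] addr=0x30 blk=12 s=0: MISS | VC [24]
  [2] addr=0x4f blk=19 s=3: MISS | VC [24]
  [3] addr=0x33 blk=12 s=0: L1-HIT | VC [24]
  [4] addr=0x7f blk=31 s=3: MISS | VC [24, 19]
  [5] addr=0x60 blk=24 s=0: VC-HIT | VC [12, 19]
  [6] addr=0x4e blk=19 s=3: VC-HIT | VC [12, 31]
  [7] addr=0x4e blk=19 s=3: L1-HIT | VC [12, 31]
  [8] addr=0x7d blk=31 s=3: VC-HIT | VC [12, 19]
  [9] addr=0x61 blk=24 s=0: L1-HIT | VC [12, 19]
  [10] addr=0x22 blk=8 s=0: MISS | VC [12, 19, 24]
  [11] addr=0x32 blk=12 s=0: VC-HIT | VC [8, 19, 24]
  [12] addr=0x62 blk=24 s=0: VC-HIT | VC [8, 19, 12]
  [13] addr=0x4e blk=19 s=3: VC-HIT | VC [8, 31, 12]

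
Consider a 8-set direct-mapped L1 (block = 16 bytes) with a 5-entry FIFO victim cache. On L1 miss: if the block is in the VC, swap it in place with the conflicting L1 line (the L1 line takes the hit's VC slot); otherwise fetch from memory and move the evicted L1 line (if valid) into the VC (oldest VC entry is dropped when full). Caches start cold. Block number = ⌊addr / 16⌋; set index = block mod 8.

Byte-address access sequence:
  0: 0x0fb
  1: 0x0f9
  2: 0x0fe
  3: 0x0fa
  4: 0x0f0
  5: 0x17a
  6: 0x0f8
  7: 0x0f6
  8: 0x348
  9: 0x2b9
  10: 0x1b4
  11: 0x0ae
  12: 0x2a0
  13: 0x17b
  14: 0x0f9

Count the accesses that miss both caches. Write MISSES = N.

MISSES = 7

#0 0xfb→b15/s7 MISS; vc=[]
#1 0xf9→b15/s7 L1-HIT; vc=[]
#2 0xfe→b15/s7 L1-HIT; vc=[]
#3 0xfa→b15/s7 L1-HIT; vc=[]
#4 0xf0→b15/s7 L1-HIT; vc=[]
#5 0x17a→b23/s7 MISS; vc=[15]
#6 0xf8→b15/s7 VC-HIT; vc=[23]
#7 0xf6→b15/s7 L1-HIT; vc=[23]
#8 0x348→b52/s4 MISS; vc=[23]
#9 0x2b9→b43/s3 MISS; vc=[23]
#10 0x1b4→b27/s3 MISS; vc=[23,43]
#11 0xae→b10/s2 MISS; vc=[23,43]
#12 0x2a0→b42/s2 MISS; vc=[23,43,10]
#13 0x17b→b23/s7 VC-HIT; vc=[15,43,10]
#14 0xf9→b15/s7 VC-HIT; vc=[23,43,10]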